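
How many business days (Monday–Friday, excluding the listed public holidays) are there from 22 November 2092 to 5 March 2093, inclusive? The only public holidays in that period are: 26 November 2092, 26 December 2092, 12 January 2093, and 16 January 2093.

22 November 2092 is a Saturday.
From 22 November 2092 to 5 March 2093 is 104 days inclusive.
104 = 7 × 14 + 6, so there are 14 full weeks plus 6 extra days.
Each full week contributes 5 weekdays (Mon–Fri): 14 × 5 = 70.
The 6 extra days are Saturday, Sunday, Monday, Tuesday, Wednesday, Thursday — 4 of them qualify.
Total: 70 + 4 = 74.
Holidays: 26 November 2092 (Wed); 26 December 2092 (Fri); 12 January 2093 (Mon); 16 January 2093 (Fri).
All 4 holidays fall on weekdays, so subtract 4.
Business days: 74 − 4 = 70.

70 business days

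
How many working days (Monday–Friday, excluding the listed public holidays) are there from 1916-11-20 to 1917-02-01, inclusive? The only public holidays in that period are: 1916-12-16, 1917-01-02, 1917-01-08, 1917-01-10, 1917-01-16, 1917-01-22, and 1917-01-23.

48

1916-11-20 is a Monday.
The range spans 74 days (inclusive of both endpoints).
74 = 7 × 10 + 4, so there are 10 full weeks plus 4 extra days.
Each full week contributes 5 weekdays (Mon–Fri): 10 × 5 = 50.
The 4 extra days are Mon, Tue, Wed, Thu — 4 of them qualify.
Total: 50 + 4 = 54.
Holidays: 1916-12-16 (Sat); 1917-01-02 (Tue); 1917-01-08 (Mon); 1917-01-10 (Wed); 1917-01-16 (Tue); 1917-01-22 (Mon); 1917-01-23 (Tue).
6 of the 7 holidays fall on weekdays; the rest are weekends and were already excluded.
Business days: 54 − 6 = 48.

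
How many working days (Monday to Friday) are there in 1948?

262 weekdays

1948-01-01 is a Thursday.
That's 366 days from start to end, counting both.
366 = 7 × 52 + 2, so there are 52 full weeks plus 2 extra days.
Each full week contributes 5 weekdays (Mon–Fri): 52 × 5 = 260.
The 2 extra days are Thursday, Friday — 2 of them qualify.
Total: 260 + 2 = 262.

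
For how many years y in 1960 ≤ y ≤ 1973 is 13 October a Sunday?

2

Day of week of October 13 in each year:
1960: Thu, 1961: Fri, 1962: Sat, 1963: Sun ✓, 1964: Tue, 1965: Wed, 1966: Thu, 1967: Fri, 1968: Sun ✓, 1969: Mon, 1970: Tue, 1971: Wed, 1972: Fri, 1973: Sat
Sundays: 1963, 1968.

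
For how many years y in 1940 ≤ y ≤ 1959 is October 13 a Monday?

4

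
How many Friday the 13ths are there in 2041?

The 13th falls on a Friday when the month's 13th has weekday Fri.
Jan 13 is Sun; Feb 13 is Wed; Mar 13 is Wed; Apr 13 is Sat; May 13 is Mon; Jun 13 is Thu; Jul 13 is Sat; Aug 13 is Tue; Sep 13 is Fri ✓; Oct 13 is Sun; Nov 13 is Wed; Dec 13 is Fri ✓.
Friday the 13ths: Sep, Dec.

2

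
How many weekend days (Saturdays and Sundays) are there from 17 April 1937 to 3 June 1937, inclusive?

14

17 April 1937 is a Saturday.
The range spans 48 days (inclusive of both endpoints).
48 = 7 × 6 + 6, so there are 6 full weeks plus 6 extra days.
Each full week contributes 2 weekend days (Sat, Sun): 6 × 2 = 12.
The 6 extra days are Sat, Sun, Mon, Tue, Wed, Thu — 2 of them qualify.
Total: 12 + 2 = 14.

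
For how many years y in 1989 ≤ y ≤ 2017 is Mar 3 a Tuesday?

4

Day of week of March 3 in each year:
1989: Fri, 1990: Sat, 1991: Sun, 1992: Tue ✓, 1993: Wed, 1994: Thu, 1995: Fri, 1996: Sun, 1997: Mon, 1998: Tue ✓, 1999: Wed, 2000: Fri, 2001: Sat, 2002: Sun, 2003: Mon, 2004: Wed, 2005: Thu, 2006: Fri, 2007: Sat, 2008: Mon, 2009: Tue ✓, 2010: Wed, 2011: Thu, 2012: Sat, 2013: Sun, 2014: Mon, 2015: Tue ✓, 2016: Thu, 2017: Fri
Tuesdays: 1992, 1998, 2009, 2015.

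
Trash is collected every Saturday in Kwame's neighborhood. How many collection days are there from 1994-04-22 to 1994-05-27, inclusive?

1994-04-22 is a Friday.
The range spans 36 days (inclusive of both endpoints).
36 = 7 × 5 + 1, so there are 5 full weeks plus 1 extra day.
Each full week contributes one Saturday: 5 so far.
The 1 extra day is Friday — none qualify.
Total: 5 + 0 = 5.

5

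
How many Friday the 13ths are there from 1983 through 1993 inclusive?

Friday-the-13ths by year:
1983: May
1984: Jan, Apr, Jul
1985: Sep, Dec
1986: Jun
1987: Feb, Mar, Nov
1988: May
1989: Jan, Oct
1990: Apr, Jul
1991: Sep, Dec
1992: Mar, Nov
1993: Aug

20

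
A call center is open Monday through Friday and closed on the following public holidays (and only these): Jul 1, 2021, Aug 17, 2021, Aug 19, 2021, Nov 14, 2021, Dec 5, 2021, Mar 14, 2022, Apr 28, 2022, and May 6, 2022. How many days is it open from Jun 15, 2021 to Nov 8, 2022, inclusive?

360 working days

Jun 15, 2021 is a Tuesday.
That's 512 days from start to end, counting both.
512 = 7 × 73 + 1, so there are 73 full weeks plus 1 extra day.
Each full week contributes 5 weekdays (Mon–Fri): 73 × 5 = 365.
The 1 extra day is Tue — 1 of them qualifies.
Total: 365 + 1 = 366.
Holidays: Jul 1, 2021 (Thu); Aug 17, 2021 (Tue); Aug 19, 2021 (Thu); Nov 14, 2021 (Sun); Dec 5, 2021 (Sun); Mar 14, 2022 (Mon); Apr 28, 2022 (Thu); May 6, 2022 (Fri).
6 of the 8 holidays fall on weekdays; the rest are weekends and were already excluded.
Business days: 366 − 6 = 360.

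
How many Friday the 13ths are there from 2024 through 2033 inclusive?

Friday-the-13ths by year:
2024: Sep, Dec
2025: Jun
2026: Feb, Mar, Nov
2027: Aug
2028: Oct
2029: Apr, Jul
2030: Sep, Dec
2031: Jun
2032: Feb, Aug
2033: May

16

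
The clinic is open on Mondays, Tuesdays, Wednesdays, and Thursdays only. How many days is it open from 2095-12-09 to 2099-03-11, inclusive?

679

2095-12-09 is a Friday.
The range spans 1189 days (inclusive of both endpoints).
1189 = 7 × 169 + 6, so there are 169 full weeks plus 6 extra days.
Each full week contributes 4 days from the set (Mon, Tue, Wed, Thu): 169 × 4 = 676.
The 6 extra days are Friday, Saturday, Sunday, Monday, Tuesday, Wednesday — 3 of them qualify.
Total: 676 + 3 = 679.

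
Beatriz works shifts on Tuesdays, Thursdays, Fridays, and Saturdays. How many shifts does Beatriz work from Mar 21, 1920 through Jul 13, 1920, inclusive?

Mar 21, 1920 is a Sunday.
The range spans 115 days (inclusive of both endpoints).
115 = 7 × 16 + 3, so there are 16 full weeks plus 3 extra days.
Each full week contributes 4 days from the set (Tue, Thu, Fri, Sat): 16 × 4 = 64.
The 3 extra days are Sunday, Monday, Tuesday — 1 of them qualifies.
Total: 64 + 1 = 65.

65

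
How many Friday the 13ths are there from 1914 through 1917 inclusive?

7

Friday-the-13ths by year:
1914: Feb, Mar, Nov
1915: Aug
1916: Oct
1917: Apr, Jul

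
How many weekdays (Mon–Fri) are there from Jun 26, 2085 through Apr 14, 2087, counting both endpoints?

470 weekdays

Jun 26, 2085 is a Tuesday.
The range spans 658 days (inclusive of both endpoints).
658 = 7 × 94, so the span is exactly 94 full weeks.
Each full week contributes 5 weekdays (Mon–Fri): 94 × 5 = 470.
Total: 470.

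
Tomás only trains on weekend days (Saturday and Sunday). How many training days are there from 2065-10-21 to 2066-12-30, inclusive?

2065-10-21 is a Wednesday.
The range spans 436 days (inclusive of both endpoints).
436 = 7 × 62 + 2, so there are 62 full weeks plus 2 extra days.
Each full week contributes 2 weekend days (Sat, Sun): 62 × 2 = 124.
The 2 extra days are Wednesday, Thursday — none qualify.
Total: 124 + 0 = 124.

124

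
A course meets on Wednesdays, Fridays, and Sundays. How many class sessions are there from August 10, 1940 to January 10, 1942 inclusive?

222

August 10, 1940 is a Saturday.
From August 10, 1940 to January 10, 1942 is 519 days inclusive.
519 = 7 × 74 + 1, so there are 74 full weeks plus 1 extra day.
Each full week contributes 3 days from the set (Wed, Fri, Sun): 74 × 3 = 222.
The 1 extra day is Saturday — none qualify.
Total: 222 + 0 = 222.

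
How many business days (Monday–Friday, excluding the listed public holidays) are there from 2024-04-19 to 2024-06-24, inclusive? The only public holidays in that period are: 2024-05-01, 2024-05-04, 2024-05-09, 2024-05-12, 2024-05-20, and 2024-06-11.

2024-04-19 is a Friday.
The range spans 67 days (inclusive of both endpoints).
67 = 7 × 9 + 4, so there are 9 full weeks plus 4 extra days.
Each full week contributes 5 weekdays (Mon–Fri): 9 × 5 = 45.
The 4 extra days are Fri, Sat, Sun, Mon — 2 of them qualify.
Total: 45 + 2 = 47.
Holidays: 2024-05-01 (Wed); 2024-05-04 (Sat); 2024-05-09 (Thu); 2024-05-12 (Sun); 2024-05-20 (Mon); 2024-06-11 (Tue).
4 of the 6 holidays fall on weekdays; the rest are weekends and were already excluded.
Business days: 47 − 4 = 43.

43 business days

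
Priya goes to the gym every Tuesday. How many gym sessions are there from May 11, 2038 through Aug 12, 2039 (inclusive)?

66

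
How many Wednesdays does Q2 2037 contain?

1 April 2037 is a Wednesday.
The range spans 91 days (inclusive of both endpoints).
91 = 7 × 13, so the span is exactly 13 full weeks.
Each full week contributes one Wednesday: 13 so far.

13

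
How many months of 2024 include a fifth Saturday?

4

A month has five Saturdays exactly when Saturday falls within its first (length − 28) days.
Jan: 31 days, starts Mon → 5 of Mon, Tue, Wed
Feb: 29 days, starts Thu → 5 of Thu
Mar: 31 days, starts Fri → 5 of Fri, Sat, Sun ✓
Apr: 30 days, starts Mon → 5 of Mon, Tue
May: 31 days, starts Wed → 5 of Wed, Thu, Fri
Jun: 30 days, starts Sat → 5 of Sat, Sun ✓
Jul: 31 days, starts Mon → 5 of Mon, Tue, Wed
Aug: 31 days, starts Thu → 5 of Thu, Fri, Sat ✓
Sep: 30 days, starts Sun → 5 of Sun, Mon
Oct: 31 days, starts Tue → 5 of Tue, Wed, Thu
Nov: 30 days, starts Fri → 5 of Fri, Sat ✓
Dec: 31 days, starts Sun → 5 of Sun, Mon, Tue
Months with five Saturdays: Mar, Jun, Aug, Nov.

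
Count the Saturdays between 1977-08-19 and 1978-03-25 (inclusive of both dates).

1977-08-19 is a Friday.
The range spans 219 days (inclusive of both endpoints).
219 = 7 × 31 + 2, so there are 31 full weeks plus 2 extra days.
Each full week contributes one Saturday: 31 so far.
The 2 extra days are Friday, Saturday — 1 of them qualifies.
Total: 31 + 1 = 32.

32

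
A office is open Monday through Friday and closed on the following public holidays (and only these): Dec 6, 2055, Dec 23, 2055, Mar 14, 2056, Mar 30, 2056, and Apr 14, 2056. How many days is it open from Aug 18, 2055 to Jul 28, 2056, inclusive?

243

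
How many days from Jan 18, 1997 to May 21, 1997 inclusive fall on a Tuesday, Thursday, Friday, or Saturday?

Jan 18, 1997 is a Saturday.
That's 124 days from start to end, counting both.
124 = 7 × 17 + 5, so there are 17 full weeks plus 5 extra days.
Each full week contributes 4 days from the set (Tue, Thu, Fri, Sat): 17 × 4 = 68.
The 5 extra days are Sat, Sun, Mon, Tue, Wed — 2 of them qualify.
Total: 68 + 2 = 70.

70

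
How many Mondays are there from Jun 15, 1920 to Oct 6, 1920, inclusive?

16

Jun 15, 1920 is a Tuesday.
The range spans 114 days (inclusive of both endpoints).
114 = 7 × 16 + 2, so there are 16 full weeks plus 2 extra days.
Each full week contributes one Monday: 16 so far.
The 2 extra days are Tue, Wed — none qualify.
Total: 16 + 0 = 16.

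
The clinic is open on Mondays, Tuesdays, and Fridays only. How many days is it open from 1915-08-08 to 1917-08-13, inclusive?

1915-08-08 is a Sunday.
From 1915-08-08 to 1917-08-13 is 737 days inclusive.
737 = 7 × 105 + 2, so there are 105 full weeks plus 2 extra days.
Each full week contributes 3 days from the set (Mon, Tue, Fri): 105 × 3 = 315.
The 2 extra days are Sun, Mon — 1 of them qualifies.
Total: 315 + 1 = 316.

316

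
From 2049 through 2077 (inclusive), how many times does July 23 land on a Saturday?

4

Day of week of July 23 in each year:
2049: Fri, 2050: Sat ✓, 2051: Sun, 2052: Tue, 2053: Wed, 2054: Thu, 2055: Fri, 2056: Sun, 2057: Mon, 2058: Tue, 2059: Wed, 2060: Fri, 2061: Sat ✓, 2062: Sun, 2063: Mon, 2064: Wed, 2065: Thu, 2066: Fri, 2067: Sat ✓, 2068: Mon, 2069: Tue, 2070: Wed, 2071: Thu, 2072: Sat ✓, 2073: Sun, 2074: Mon, 2075: Tue, 2076: Thu, 2077: Fri
Saturdays: 2050, 2061, 2067, 2072.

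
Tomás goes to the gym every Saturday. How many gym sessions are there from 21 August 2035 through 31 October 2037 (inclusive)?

21 August 2035 is a Tuesday.
The range spans 803 days (inclusive of both endpoints).
803 = 7 × 114 + 5, so there are 114 full weeks plus 5 extra days.
Each full week contributes one Saturday: 114 so far.
The 5 extra days are Tuesday, Wednesday, Thursday, Friday, Saturday — 1 of them qualifies.
Total: 114 + 1 = 115.

115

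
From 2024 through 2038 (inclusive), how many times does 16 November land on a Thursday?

2

Day of week of November 16 in each year:
2024: Sat, 2025: Sun, 2026: Mon, 2027: Tue, 2028: Thu ✓, 2029: Fri, 2030: Sat, 2031: Sun, 2032: Tue, 2033: Wed, 2034: Thu ✓, 2035: Fri, 2036: Sun, 2037: Mon, 2038: Tue
Thursdays: 2028, 2034.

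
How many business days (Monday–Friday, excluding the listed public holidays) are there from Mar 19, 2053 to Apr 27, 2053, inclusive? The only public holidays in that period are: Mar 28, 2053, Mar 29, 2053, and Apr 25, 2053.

26

Mar 19, 2053 is a Wednesday.
That's 40 days from start to end, counting both.
40 = 7 × 5 + 5, so there are 5 full weeks plus 5 extra days.
Each full week contributes 5 weekdays (Mon–Fri): 5 × 5 = 25.
The 5 extra days are Wed, Thu, Fri, Sat, Sun — 3 of them qualify.
Total: 25 + 3 = 28.
Holidays: Mar 28, 2053 (Fri); Mar 29, 2053 (Sat); Apr 25, 2053 (Fri).
2 of the 3 holidays fall on weekdays; the rest are weekends and were already excluded.
Business days: 28 − 2 = 26.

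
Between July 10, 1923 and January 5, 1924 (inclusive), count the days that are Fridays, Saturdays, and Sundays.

77

July 10, 1923 is a Tuesday.
From July 10, 1923 to January 5, 1924 is 180 days inclusive.
180 = 7 × 25 + 5, so there are 25 full weeks plus 5 extra days.
Each full week contributes 3 days from the set (Fri, Sat, Sun): 25 × 3 = 75.
The 5 extra days are Tue, Wed, Thu, Fri, Sat — 2 of them qualify.
Total: 75 + 2 = 77.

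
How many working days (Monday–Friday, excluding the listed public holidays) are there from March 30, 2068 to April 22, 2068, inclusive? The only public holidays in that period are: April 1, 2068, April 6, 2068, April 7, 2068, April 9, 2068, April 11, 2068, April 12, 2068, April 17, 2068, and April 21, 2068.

March 30, 2068 is a Friday.
The range spans 24 days (inclusive of both endpoints).
24 = 7 × 3 + 3, so there are 3 full weeks plus 3 extra days.
Each full week contributes 5 weekdays (Mon–Fri): 3 × 5 = 15.
The 3 extra days are Friday, Saturday, Sunday — 1 of them qualifies.
Total: 15 + 1 = 16.
Holidays: April 1, 2068 (Sun); April 6, 2068 (Fri); April 7, 2068 (Sat); April 9, 2068 (Mon); April 11, 2068 (Wed); April 12, 2068 (Thu); April 17, 2068 (Tue); April 21, 2068 (Sat).
5 of the 8 holidays fall on weekdays; the rest are weekends and were already excluded.
Business days: 16 − 5 = 11.

11 working days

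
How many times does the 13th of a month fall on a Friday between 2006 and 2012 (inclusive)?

Friday-the-13ths by year:
2006: Jan, Oct
2007: Apr, Jul
2008: Jun
2009: Feb, Mar, Nov
2010: Aug
2011: May
2012: Jan, Apr, Jul

13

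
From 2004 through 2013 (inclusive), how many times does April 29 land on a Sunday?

Day of week of April 29 in each year:
2004: Thu, 2005: Fri, 2006: Sat, 2007: Sun ✓, 2008: Tue, 2009: Wed, 2010: Thu, 2011: Fri, 2012: Sun ✓, 2013: Mon
Sundays: 2007, 2012.

2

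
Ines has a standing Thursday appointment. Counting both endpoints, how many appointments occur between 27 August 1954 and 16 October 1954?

7

27 August 1954 is a Friday.
The range spans 51 days (inclusive of both endpoints).
51 = 7 × 7 + 2, so there are 7 full weeks plus 2 extra days.
Each full week contributes one Thursday: 7 so far.
The 2 extra days are Friday, Saturday — none qualify.
Total: 7 + 0 = 7.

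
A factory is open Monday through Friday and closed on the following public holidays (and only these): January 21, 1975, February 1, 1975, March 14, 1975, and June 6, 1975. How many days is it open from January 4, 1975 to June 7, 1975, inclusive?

107

January 4, 1975 is a Saturday.
That's 155 days from start to end, counting both.
155 = 7 × 22 + 1, so there are 22 full weeks plus 1 extra day.
Each full week contributes 5 weekdays (Mon–Fri): 22 × 5 = 110.
The 1 extra day is Saturday — none qualify.
Total: 110 + 0 = 110.
Holidays: January 21, 1975 (Tue); February 1, 1975 (Sat); March 14, 1975 (Fri); June 6, 1975 (Fri).
3 of the 4 holidays fall on weekdays; the rest are weekends and were already excluded.
Business days: 110 − 3 = 107.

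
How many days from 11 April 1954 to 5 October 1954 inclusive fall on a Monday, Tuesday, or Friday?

11 April 1954 is a Sunday.
From 11 April 1954 to 5 October 1954 is 178 days inclusive.
178 = 7 × 25 + 3, so there are 25 full weeks plus 3 extra days.
Each full week contributes 3 days from the set (Mon, Tue, Fri): 25 × 3 = 75.
The 3 extra days are Sun, Mon, Tue — 2 of them qualify.
Total: 75 + 2 = 77.

77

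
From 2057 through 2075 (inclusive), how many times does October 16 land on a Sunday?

3

Day of week of October 16 in each year:
2057: Tue, 2058: Wed, 2059: Thu, 2060: Sat, 2061: Sun ✓, 2062: Mon, 2063: Tue, 2064: Thu, 2065: Fri, 2066: Sat, 2067: Sun ✓, 2068: Tue, 2069: Wed, 2070: Thu, 2071: Fri, 2072: Sun ✓, 2073: Mon, 2074: Tue, 2075: Wed
Sundays: 2061, 2067, 2072.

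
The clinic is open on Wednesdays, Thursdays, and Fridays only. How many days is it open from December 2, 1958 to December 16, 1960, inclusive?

December 2, 1958 is a Tuesday.
From December 2, 1958 to December 16, 1960 is 746 days inclusive.
746 = 7 × 106 + 4, so there are 106 full weeks plus 4 extra days.
Each full week contributes 3 days from the set (Wed, Thu, Fri): 106 × 3 = 318.
The 4 extra days are Tue, Wed, Thu, Fri — 3 of them qualify.
Total: 318 + 3 = 321.

321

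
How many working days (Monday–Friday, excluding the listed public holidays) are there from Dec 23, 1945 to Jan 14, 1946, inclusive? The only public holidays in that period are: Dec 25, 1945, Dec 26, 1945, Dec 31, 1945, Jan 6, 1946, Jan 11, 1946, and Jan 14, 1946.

11

Dec 23, 1945 is a Sunday.
The range spans 23 days (inclusive of both endpoints).
23 = 7 × 3 + 2, so there are 3 full weeks plus 2 extra days.
Each full week contributes 5 weekdays (Mon–Fri): 3 × 5 = 15.
The 2 extra days are Sun, Mon — 1 of them qualifies.
Total: 15 + 1 = 16.
Holidays: Dec 25, 1945 (Tue); Dec 26, 1945 (Wed); Dec 31, 1945 (Mon); Jan 6, 1946 (Sun); Jan 11, 1946 (Fri); Jan 14, 1946 (Mon).
5 of the 6 holidays fall on weekdays; the rest are weekends and were already excluded.
Business days: 16 − 5 = 11.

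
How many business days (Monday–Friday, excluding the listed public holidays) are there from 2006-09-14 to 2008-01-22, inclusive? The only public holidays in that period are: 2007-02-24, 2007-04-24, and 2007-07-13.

2006-09-14 is a Thursday.
From 2006-09-14 to 2008-01-22 is 496 days inclusive.
496 = 7 × 70 + 6, so there are 70 full weeks plus 6 extra days.
Each full week contributes 5 weekdays (Mon–Fri): 70 × 5 = 350.
The 6 extra days are Thu, Fri, Sat, Sun, Mon, Tue — 4 of them qualify.
Total: 350 + 4 = 354.
Holidays: 2007-02-24 (Sat); 2007-04-24 (Tue); 2007-07-13 (Fri).
2 of the 3 holidays fall on weekdays; the rest are weekends and were already excluded.
Business days: 354 − 2 = 352.

352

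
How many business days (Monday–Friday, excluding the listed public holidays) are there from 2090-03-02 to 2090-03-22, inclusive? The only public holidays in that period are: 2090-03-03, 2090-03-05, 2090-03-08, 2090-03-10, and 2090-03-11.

12 business days

2090-03-02 is a Thursday.
The range spans 21 days (inclusive of both endpoints).
21 = 7 × 3, so the span is exactly 3 full weeks.
Each full week contributes 5 weekdays (Mon–Fri): 3 × 5 = 15.
Total: 15.
Holidays: 2090-03-03 (Fri); 2090-03-05 (Sun); 2090-03-08 (Wed); 2090-03-10 (Fri); 2090-03-11 (Sat).
3 of the 5 holidays fall on weekdays; the rest are weekends and were already excluded.
Business days: 15 − 3 = 12.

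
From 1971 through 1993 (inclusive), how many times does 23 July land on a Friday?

Day of week of July 23 in each year:
1971: Fri ✓, 1972: Sun, 1973: Mon, 1974: Tue, 1975: Wed, 1976: Fri ✓, 1977: Sat, 1978: Sun, 1979: Mon, 1980: Wed, 1981: Thu, 1982: Fri ✓, 1983: Sat, 1984: Mon, 1985: Tue, 1986: Wed, 1987: Thu, 1988: Sat, 1989: Sun, 1990: Mon, 1991: Tue, 1992: Thu, 1993: Fri ✓
Fridays: 1971, 1976, 1982, 1993.

4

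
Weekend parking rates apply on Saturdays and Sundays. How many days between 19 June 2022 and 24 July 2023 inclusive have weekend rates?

19 June 2022 is a Sunday.
The range spans 401 days (inclusive of both endpoints).
401 = 7 × 57 + 2, so there are 57 full weeks plus 2 extra days.
Each full week contributes 2 weekend days (Sat, Sun): 57 × 2 = 114.
The 2 extra days are Sunday, Monday — 1 of them qualifies.
Total: 114 + 1 = 115.

115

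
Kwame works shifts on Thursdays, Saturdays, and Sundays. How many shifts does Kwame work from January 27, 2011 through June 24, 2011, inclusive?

64

January 27, 2011 is a Thursday.
That's 149 days from start to end, counting both.
149 = 7 × 21 + 2, so there are 21 full weeks plus 2 extra days.
Each full week contributes 3 days from the set (Thu, Sat, Sun): 21 × 3 = 63.
The 2 extra days are Thu, Fri — 1 of them qualifies.
Total: 63 + 1 = 64.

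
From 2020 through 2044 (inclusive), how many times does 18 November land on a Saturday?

Day of week of November 18 in each year:
2020: Wed, 2021: Thu, 2022: Fri, 2023: Sat ✓, 2024: Mon, 2025: Tue, 2026: Wed, 2027: Thu, 2028: Sat ✓, 2029: Sun, 2030: Mon, 2031: Tue, 2032: Thu, 2033: Fri, 2034: Sat ✓, 2035: Sun, 2036: Tue, 2037: Wed, 2038: Thu, 2039: Fri, 2040: Sun, 2041: Mon, 2042: Tue, 2043: Wed, 2044: Fri
Saturdays: 2023, 2028, 2034.

3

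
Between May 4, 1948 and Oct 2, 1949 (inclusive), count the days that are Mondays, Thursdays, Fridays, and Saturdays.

295

May 4, 1948 is a Tuesday.
From May 4, 1948 to Oct 2, 1949 is 517 days inclusive.
517 = 7 × 73 + 6, so there are 73 full weeks plus 6 extra days.
Each full week contributes 4 days from the set (Mon, Thu, Fri, Sat): 73 × 4 = 292.
The 6 extra days are Tue, Wed, Thu, Fri, Sat, Sun — 3 of them qualify.
Total: 292 + 3 = 295.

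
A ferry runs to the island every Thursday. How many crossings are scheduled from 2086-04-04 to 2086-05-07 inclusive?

5

2086-04-04 is a Thursday.
The range spans 34 days (inclusive of both endpoints).
34 = 7 × 4 + 6, so there are 4 full weeks plus 6 extra days.
Each full week contributes one Thursday: 4 so far.
The 6 extra days are Thu, Fri, Sat, Sun, Mon, Tue — 1 of them qualifies.
Total: 4 + 1 = 5.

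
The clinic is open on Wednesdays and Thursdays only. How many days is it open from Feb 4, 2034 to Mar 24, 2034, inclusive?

Feb 4, 2034 is a Saturday.
From Feb 4, 2034 to Mar 24, 2034 is 49 days inclusive.
49 = 7 × 7, so the span is exactly 7 full weeks.
Each full week contributes 2 days from the set (Wed, Thu): 7 × 2 = 14.

14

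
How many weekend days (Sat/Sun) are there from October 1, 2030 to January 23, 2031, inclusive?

October 1, 2030 is a Tuesday.
From October 1, 2030 to January 23, 2031 is 115 days inclusive.
115 = 7 × 16 + 3, so there are 16 full weeks plus 3 extra days.
Each full week contributes 2 weekend days (Sat, Sun): 16 × 2 = 32.
The 3 extra days are Tuesday, Wednesday, Thursday — none qualify.
Total: 32 + 0 = 32.

32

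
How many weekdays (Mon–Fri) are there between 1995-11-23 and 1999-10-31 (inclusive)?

1995-11-23 is a Thursday.
That's 1439 days from start to end, counting both.
1439 = 7 × 205 + 4, so there are 205 full weeks plus 4 extra days.
Each full week contributes 5 weekdays (Mon–Fri): 205 × 5 = 1025.
The 4 extra days are Thursday, Friday, Saturday, Sunday — 2 of them qualify.
Total: 1025 + 2 = 1027.

1027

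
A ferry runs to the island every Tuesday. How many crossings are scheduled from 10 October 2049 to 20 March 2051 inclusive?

75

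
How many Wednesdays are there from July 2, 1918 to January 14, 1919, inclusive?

28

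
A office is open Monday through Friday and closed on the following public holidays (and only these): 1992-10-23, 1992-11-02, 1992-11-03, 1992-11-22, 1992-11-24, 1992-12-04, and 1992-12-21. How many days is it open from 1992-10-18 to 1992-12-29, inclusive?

46 working days

1992-10-18 is a Sunday.
That's 73 days from start to end, counting both.
73 = 7 × 10 + 3, so there are 10 full weeks plus 3 extra days.
Each full week contributes 5 weekdays (Mon–Fri): 10 × 5 = 50.
The 3 extra days are Sunday, Monday, Tuesday — 2 of them qualify.
Total: 50 + 2 = 52.
Holidays: 1992-10-23 (Fri); 1992-11-02 (Mon); 1992-11-03 (Tue); 1992-11-22 (Sun); 1992-11-24 (Tue); 1992-12-04 (Fri); 1992-12-21 (Mon).
6 of the 7 holidays fall on weekdays; the rest are weekends and were already excluded.
Business days: 52 − 6 = 46.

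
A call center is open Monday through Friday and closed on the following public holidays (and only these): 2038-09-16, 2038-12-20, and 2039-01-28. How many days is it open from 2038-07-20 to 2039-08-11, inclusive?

2038-07-20 is a Tuesday.
That's 388 days from start to end, counting both.
388 = 7 × 55 + 3, so there are 55 full weeks plus 3 extra days.
Each full week contributes 5 weekdays (Mon–Fri): 55 × 5 = 275.
The 3 extra days are Tue, Wed, Thu — 3 of them qualify.
Total: 275 + 3 = 278.
Holidays: 2038-09-16 (Thu); 2038-12-20 (Mon); 2039-01-28 (Fri).
All 3 holidays fall on weekdays, so subtract 3.
Business days: 278 − 3 = 275.

275 business days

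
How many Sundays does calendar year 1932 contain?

1 January 1932 is a Friday.
From 1 January 1932 to 31 December 1932 is 366 days inclusive.
366 = 7 × 52 + 2, so there are 52 full weeks plus 2 extra days.
Each full week contributes one Sunday: 52 so far.
The 2 extra days are Friday, Saturday — none qualify.
Total: 52 + 0 = 52.

52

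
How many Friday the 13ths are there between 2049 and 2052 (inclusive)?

Friday-the-13ths by year:
2049: Aug
2050: May
2051: Jan, Oct
2052: Sep, Dec

6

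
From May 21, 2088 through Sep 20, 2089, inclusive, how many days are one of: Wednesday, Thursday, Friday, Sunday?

278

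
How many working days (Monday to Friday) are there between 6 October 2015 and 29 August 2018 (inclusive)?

6 October 2015 is a Tuesday.
That's 1059 days from start to end, counting both.
1059 = 7 × 151 + 2, so there are 151 full weeks plus 2 extra days.
Each full week contributes 5 weekdays (Mon–Fri): 151 × 5 = 755.
The 2 extra days are Tuesday, Wednesday — 2 of them qualify.
Total: 755 + 2 = 757.

757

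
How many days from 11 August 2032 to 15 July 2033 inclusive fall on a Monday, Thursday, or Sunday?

11 August 2032 is a Wednesday.
That's 339 days from start to end, counting both.
339 = 7 × 48 + 3, so there are 48 full weeks plus 3 extra days.
Each full week contributes 3 days from the set (Mon, Thu, Sun): 48 × 3 = 144.
The 3 extra days are Wednesday, Thursday, Friday — 1 of them qualifies.
Total: 144 + 1 = 145.

145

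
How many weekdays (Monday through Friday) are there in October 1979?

23

October 1, 1979 is a Monday.
From October 1, 1979 to October 31, 1979 is 31 days inclusive.
31 = 7 × 4 + 3, so there are 4 full weeks plus 3 extra days.
Each full week contributes 5 weekdays (Mon–Fri): 4 × 5 = 20.
The 3 extra days are Mon, Tue, Wed — 3 of them qualify.
Total: 20 + 3 = 23.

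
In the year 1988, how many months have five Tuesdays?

A month has five Tuesdays exactly when Tuesday falls within its first (length − 28) days.
Jan: 31 days, starts Fri → 5 of Fri, Sat, Sun
Feb: 29 days, starts Mon → 5 of Mon
Mar: 31 days, starts Tue → 5 of Tue, Wed, Thu ✓
Apr: 30 days, starts Fri → 5 of Fri, Sat
May: 31 days, starts Sun → 5 of Sun, Mon, Tue ✓
Jun: 30 days, starts Wed → 5 of Wed, Thu
Jul: 31 days, starts Fri → 5 of Fri, Sat, Sun
Aug: 31 days, starts Mon → 5 of Mon, Tue, Wed ✓
Sep: 30 days, starts Thu → 5 of Thu, Fri
Oct: 31 days, starts Sat → 5 of Sat, Sun, Mon
Nov: 30 days, starts Tue → 5 of Tue, Wed ✓
Dec: 31 days, starts Thu → 5 of Thu, Fri, Sat
Months with five Tuesdays: Mar, May, Aug, Nov.

4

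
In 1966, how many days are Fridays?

52

1 January 1966 is a Saturday.
From 1 January 1966 to 31 December 1966 is 365 days inclusive.
365 = 7 × 52 + 1, so there are 52 full weeks plus 1 extra day.
Each full week contributes one Friday: 52 so far.
The 1 extra day is Sat — none qualify.
Total: 52 + 0 = 52.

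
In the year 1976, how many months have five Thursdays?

5

A month has five Thursdays exactly when Thursday falls within its first (length − 28) days.
Jan: 31 days, starts Thu → 5 of Thu, Fri, Sat ✓
Feb: 29 days, starts Sun → 5 of Sun
Mar: 31 days, starts Mon → 5 of Mon, Tue, Wed
Apr: 30 days, starts Thu → 5 of Thu, Fri ✓
May: 31 days, starts Sat → 5 of Sat, Sun, Mon
Jun: 30 days, starts Tue → 5 of Tue, Wed
Jul: 31 days, starts Thu → 5 of Thu, Fri, Sat ✓
Aug: 31 days, starts Sun → 5 of Sun, Mon, Tue
Sep: 30 days, starts Wed → 5 of Wed, Thu ✓
Oct: 31 days, starts Fri → 5 of Fri, Sat, Sun
Nov: 30 days, starts Mon → 5 of Mon, Tue
Dec: 31 days, starts Wed → 5 of Wed, Thu, Fri ✓
Months with five Thursdays: Jan, Apr, Jul, Sep, Dec.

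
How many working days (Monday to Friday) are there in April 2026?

22

Apr 1, 2026 is a Wednesday.
From Apr 1, 2026 to Apr 30, 2026 is 30 days inclusive.
30 = 7 × 4 + 2, so there are 4 full weeks plus 2 extra days.
Each full week contributes 5 weekdays (Mon–Fri): 4 × 5 = 20.
The 2 extra days are Wednesday, Thursday — 2 of them qualify.
Total: 20 + 2 = 22.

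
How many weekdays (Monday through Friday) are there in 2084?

260

January 1, 2084 is a Saturday.
The range spans 366 days (inclusive of both endpoints).
366 = 7 × 52 + 2, so there are 52 full weeks plus 2 extra days.
Each full week contributes 5 weekdays (Mon–Fri): 52 × 5 = 260.
The 2 extra days are Saturday, Sunday — none qualify.
Total: 260 + 0 = 260.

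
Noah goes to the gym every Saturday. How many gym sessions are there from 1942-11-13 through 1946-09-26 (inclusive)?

202

1942-11-13 is a Friday.
The range spans 1414 days (inclusive of both endpoints).
1414 = 7 × 202, so the span is exactly 202 full weeks.
Each full week contributes one Saturday: 202 so far.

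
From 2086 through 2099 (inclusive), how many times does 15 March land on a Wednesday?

1

Day of week of March 15 in each year:
2086: Fri, 2087: Sat, 2088: Mon, 2089: Tue, 2090: Wed ✓, 2091: Thu, 2092: Sat, 2093: Sun, 2094: Mon, 2095: Tue, 2096: Thu, 2097: Fri, 2098: Sat, 2099: Sun
Wednesdays: 2090.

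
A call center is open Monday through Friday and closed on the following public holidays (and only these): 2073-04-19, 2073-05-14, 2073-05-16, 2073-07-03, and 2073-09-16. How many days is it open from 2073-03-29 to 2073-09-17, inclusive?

2073-03-29 is a Wednesday.
That's 173 days from start to end, counting both.
173 = 7 × 24 + 5, so there are 24 full weeks plus 5 extra days.
Each full week contributes 5 weekdays (Mon–Fri): 24 × 5 = 120.
The 5 extra days are Wednesday, Thursday, Friday, Saturday, Sunday — 3 of them qualify.
Total: 120 + 3 = 123.
Holidays: 2073-04-19 (Wed); 2073-05-14 (Sun); 2073-05-16 (Tue); 2073-07-03 (Mon); 2073-09-16 (Sat).
3 of the 5 holidays fall on weekdays; the rest are weekends and were already excluded.
Business days: 123 − 3 = 120.

120 working days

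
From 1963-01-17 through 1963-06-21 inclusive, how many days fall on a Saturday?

22 Saturdays

1963-01-17 is a Thursday.
That's 156 days from start to end, counting both.
156 = 7 × 22 + 2, so there are 22 full weeks plus 2 extra days.
Each full week contributes one Saturday: 22 so far.
The 2 extra days are Thursday, Friday — none qualify.
Total: 22 + 0 = 22.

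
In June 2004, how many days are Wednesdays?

2004-06-01 is a Tuesday.
The range spans 30 days (inclusive of both endpoints).
30 = 7 × 4 + 2, so there are 4 full weeks plus 2 extra days.
Each full week contributes one Wednesday: 4 so far.
The 2 extra days are Tue, Wed — 1 of them qualifies.
Total: 4 + 1 = 5.

5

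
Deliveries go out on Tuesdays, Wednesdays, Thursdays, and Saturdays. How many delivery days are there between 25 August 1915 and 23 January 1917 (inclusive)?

25 August 1915 is a Wednesday.
That's 518 days from start to end, counting both.
518 = 7 × 74, so the span is exactly 74 full weeks.
Each full week contributes 4 days from the set (Tue, Wed, Thu, Sat): 74 × 4 = 296.

296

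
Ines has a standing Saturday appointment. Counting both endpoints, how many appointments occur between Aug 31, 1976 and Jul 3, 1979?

Aug 31, 1976 is a Tuesday.
That's 1037 days from start to end, counting both.
1037 = 7 × 148 + 1, so there are 148 full weeks plus 1 extra day.
Each full week contributes one Saturday: 148 so far.
The 1 extra day is Tue — none qualify.
Total: 148 + 0 = 148.

148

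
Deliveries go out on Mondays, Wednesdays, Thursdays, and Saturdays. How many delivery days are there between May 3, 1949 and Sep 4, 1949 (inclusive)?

May 3, 1949 is a Tuesday.
From May 3, 1949 to Sep 4, 1949 is 125 days inclusive.
125 = 7 × 17 + 6, so there are 17 full weeks plus 6 extra days.
Each full week contributes 4 days from the set (Mon, Wed, Thu, Sat): 17 × 4 = 68.
The 6 extra days are Tuesday, Wednesday, Thursday, Friday, Saturday, Sunday — 3 of them qualify.
Total: 68 + 3 = 71.

71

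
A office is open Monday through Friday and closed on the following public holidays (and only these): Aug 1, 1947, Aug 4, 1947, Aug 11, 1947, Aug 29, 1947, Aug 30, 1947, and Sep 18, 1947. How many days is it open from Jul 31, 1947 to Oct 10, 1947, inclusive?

47

Jul 31, 1947 is a Thursday.
That's 72 days from start to end, counting both.
72 = 7 × 10 + 2, so there are 10 full weeks plus 2 extra days.
Each full week contributes 5 weekdays (Mon–Fri): 10 × 5 = 50.
The 2 extra days are Thursday, Friday — 2 of them qualify.
Total: 50 + 2 = 52.
Holidays: Aug 1, 1947 (Fri); Aug 4, 1947 (Mon); Aug 11, 1947 (Mon); Aug 29, 1947 (Fri); Aug 30, 1947 (Sat); Sep 18, 1947 (Thu).
5 of the 6 holidays fall on weekdays; the rest are weekends and were already excluded.
Business days: 52 − 5 = 47.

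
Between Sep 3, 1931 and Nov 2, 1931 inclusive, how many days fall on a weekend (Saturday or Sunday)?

18

Sep 3, 1931 is a Thursday.
From Sep 3, 1931 to Nov 2, 1931 is 61 days inclusive.
61 = 7 × 8 + 5, so there are 8 full weeks plus 5 extra days.
Each full week contributes 2 weekend days (Sat, Sun): 8 × 2 = 16.
The 5 extra days are Thu, Fri, Sat, Sun, Mon — 2 of them qualify.
Total: 16 + 2 = 18.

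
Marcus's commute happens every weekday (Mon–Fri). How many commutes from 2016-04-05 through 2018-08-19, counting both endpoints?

2016-04-05 is a Tuesday.
That's 867 days from start to end, counting both.
867 = 7 × 123 + 6, so there are 123 full weeks plus 6 extra days.
Each full week contributes 5 weekdays (Mon–Fri): 123 × 5 = 615.
The 6 extra days are Tuesday, Wednesday, Thursday, Friday, Saturday, Sunday — 4 of them qualify.
Total: 615 + 4 = 619.

619 weekdays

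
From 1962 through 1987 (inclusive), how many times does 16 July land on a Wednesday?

4

Day of week of July 16 in each year:
1962: Mon, 1963: Tue, 1964: Thu, 1965: Fri, 1966: Sat, 1967: Sun, 1968: Tue, 1969: Wed ✓, 1970: Thu, 1971: Fri, 1972: Sun, 1973: Mon, 1974: Tue, 1975: Wed ✓, 1976: Fri, 1977: Sat, 1978: Sun, 1979: Mon, 1980: Wed ✓, 1981: Thu, 1982: Fri, 1983: Sat, 1984: Mon, 1985: Tue, 1986: Wed ✓, 1987: Thu
Wednesdays: 1969, 1975, 1980, 1986.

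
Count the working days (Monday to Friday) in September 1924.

1924-09-01 is a Monday.
From 1924-09-01 to 1924-09-30 is 30 days inclusive.
30 = 7 × 4 + 2, so there are 4 full weeks plus 2 extra days.
Each full week contributes 5 weekdays (Mon–Fri): 4 × 5 = 20.
The 2 extra days are Mon, Tue — 2 of them qualify.
Total: 20 + 2 = 22.

22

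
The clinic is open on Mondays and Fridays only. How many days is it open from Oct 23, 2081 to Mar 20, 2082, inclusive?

43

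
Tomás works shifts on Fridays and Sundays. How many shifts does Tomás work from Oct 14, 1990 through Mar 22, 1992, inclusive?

Oct 14, 1990 is a Sunday.
The range spans 526 days (inclusive of both endpoints).
526 = 7 × 75 + 1, so there are 75 full weeks plus 1 extra day.
Each full week contributes 2 days from the set (Fri, Sun): 75 × 2 = 150.
The 1 extra day is Sun — 1 of them qualifies.
Total: 150 + 1 = 151.

151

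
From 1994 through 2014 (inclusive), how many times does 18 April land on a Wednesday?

3

Day of week of April 18 in each year:
1994: Mon, 1995: Tue, 1996: Thu, 1997: Fri, 1998: Sat, 1999: Sun, 2000: Tue, 2001: Wed ✓, 2002: Thu, 2003: Fri, 2004: Sun, 2005: Mon, 2006: Tue, 2007: Wed ✓, 2008: Fri, 2009: Sat, 2010: Sun, 2011: Mon, 2012: Wed ✓, 2013: Thu, 2014: Fri
Wednesdays: 2001, 2007, 2012.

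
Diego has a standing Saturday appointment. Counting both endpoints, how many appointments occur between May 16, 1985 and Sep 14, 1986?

70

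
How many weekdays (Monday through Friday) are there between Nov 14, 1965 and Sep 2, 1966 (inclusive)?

210 weekdays

Nov 14, 1965 is a Sunday.
The range spans 293 days (inclusive of both endpoints).
293 = 7 × 41 + 6, so there are 41 full weeks plus 6 extra days.
Each full week contributes 5 weekdays (Mon–Fri): 41 × 5 = 205.
The 6 extra days are Sunday, Monday, Tuesday, Wednesday, Thursday, Friday — 5 of them qualify.
Total: 205 + 5 = 210.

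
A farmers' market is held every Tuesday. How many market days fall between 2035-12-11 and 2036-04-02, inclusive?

2035-12-11 is a Tuesday.
That's 114 days from start to end, counting both.
114 = 7 × 16 + 2, so there are 16 full weeks plus 2 extra days.
Each full week contributes one Tuesday: 16 so far.
The 2 extra days are Tue, Wed — 1 of them qualifies.
Total: 16 + 1 = 17.

17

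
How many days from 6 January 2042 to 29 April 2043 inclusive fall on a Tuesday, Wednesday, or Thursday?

6 January 2042 is a Monday.
From 6 January 2042 to 29 April 2043 is 479 days inclusive.
479 = 7 × 68 + 3, so there are 68 full weeks plus 3 extra days.
Each full week contributes 3 days from the set (Tue, Wed, Thu): 68 × 3 = 204.
The 3 extra days are Mon, Tue, Wed — 2 of them qualify.
Total: 204 + 2 = 206.

206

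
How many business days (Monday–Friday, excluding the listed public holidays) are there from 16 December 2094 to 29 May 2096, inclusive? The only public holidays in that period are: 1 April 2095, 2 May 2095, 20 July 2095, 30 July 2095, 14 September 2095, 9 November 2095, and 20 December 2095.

373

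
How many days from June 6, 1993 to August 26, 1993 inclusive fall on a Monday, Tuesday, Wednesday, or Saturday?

47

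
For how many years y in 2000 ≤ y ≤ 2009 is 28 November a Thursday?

1

Day of week of November 28 in each year:
2000: Tue, 2001: Wed, 2002: Thu ✓, 2003: Fri, 2004: Sun, 2005: Mon, 2006: Tue, 2007: Wed, 2008: Fri, 2009: Sat
Thursdays: 2002.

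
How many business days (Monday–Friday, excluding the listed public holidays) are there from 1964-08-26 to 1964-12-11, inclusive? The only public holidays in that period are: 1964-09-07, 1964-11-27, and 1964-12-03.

1964-08-26 is a Wednesday.
The range spans 108 days (inclusive of both endpoints).
108 = 7 × 15 + 3, so there are 15 full weeks plus 3 extra days.
Each full week contributes 5 weekdays (Mon–Fri): 15 × 5 = 75.
The 3 extra days are Wednesday, Thursday, Friday — 3 of them qualify.
Total: 75 + 3 = 78.
Holidays: 1964-09-07 (Mon); 1964-11-27 (Fri); 1964-12-03 (Thu).
All 3 holidays fall on weekdays, so subtract 3.
Business days: 78 − 3 = 75.

75 business days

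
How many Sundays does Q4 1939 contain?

14

October 1, 1939 is a Sunday.
The range spans 92 days (inclusive of both endpoints).
92 = 7 × 13 + 1, so there are 13 full weeks plus 1 extra day.
Each full week contributes one Sunday: 13 so far.
The 1 extra day is Sun — 1 of them qualifies.
Total: 13 + 1 = 14.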